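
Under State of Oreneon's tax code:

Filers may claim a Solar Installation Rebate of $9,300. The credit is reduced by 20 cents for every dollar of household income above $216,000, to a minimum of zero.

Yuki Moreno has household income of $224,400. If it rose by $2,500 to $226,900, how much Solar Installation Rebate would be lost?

At $224,400 — 20% of the $8,400 excess over $216,000 is $1,680; credit = $9,300 − $1,680 = $7,620.
At $226,900 — 20% of the $10,900 excess over $216,000 is $2,180; credit = $9,300 − $2,180 = $7,120.
Lost: $7,620 − $7,120 = $500.

$500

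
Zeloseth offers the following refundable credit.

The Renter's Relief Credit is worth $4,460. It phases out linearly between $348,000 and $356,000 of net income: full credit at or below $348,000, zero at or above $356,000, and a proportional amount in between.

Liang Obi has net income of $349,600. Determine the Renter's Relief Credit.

$3,568

Renter's Relief Credit: $349,600 is $1,600 into a $8,000 phase-out range, leaving 6,400/8,000 of the credit: $4,460 × 6,400/8,000 = $3,568.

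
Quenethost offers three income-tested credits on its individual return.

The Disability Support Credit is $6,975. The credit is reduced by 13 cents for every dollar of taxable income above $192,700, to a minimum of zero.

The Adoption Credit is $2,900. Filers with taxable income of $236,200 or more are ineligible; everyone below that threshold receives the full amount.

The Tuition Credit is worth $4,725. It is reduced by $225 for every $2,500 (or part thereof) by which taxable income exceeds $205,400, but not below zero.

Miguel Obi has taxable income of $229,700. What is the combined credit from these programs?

$7,540

Disability Support Credit: 13% of the $37,000 excess over $192,700 is $4,810; credit = $6,975 − $4,810 = $2,165.
Adoption Credit: $229,700 is below the $236,200 cutoff, so the full $2,900 applies.
Tuition Credit: income exceeds $205,400 by $24,300, which is 10 full-or-partial $2,500 increments; reduction = 10 × $225 = $2,250, leaving $2,475.
Total: $2,165 + $2,900 + $2,475 = $7,540.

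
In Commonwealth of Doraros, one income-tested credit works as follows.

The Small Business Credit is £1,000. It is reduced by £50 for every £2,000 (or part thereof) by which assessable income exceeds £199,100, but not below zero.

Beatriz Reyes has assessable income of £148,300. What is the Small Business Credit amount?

£1,000

Small Business Credit: £148,300 is at or below the £199,100 threshold, so the full £1,000 applies.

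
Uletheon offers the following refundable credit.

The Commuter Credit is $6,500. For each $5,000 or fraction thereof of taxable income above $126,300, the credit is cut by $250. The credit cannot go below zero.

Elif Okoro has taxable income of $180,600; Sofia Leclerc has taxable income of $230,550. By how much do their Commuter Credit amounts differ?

Elif ($180,600): Commuter Credit: income exceeds $126,300 by $54,300, which is 11 full-or-partial $5,000 increments; reduction = 11 × $250 = $2,750, leaving $3,750.
Sofia ($230,550): Commuter Credit: income exceeds $126,300 by $104,250, which is 21 full-or-partial $5,000 increments; reduction = 21 × $250 = $5,250, leaving $1,250.
Difference: |$3,750 − $1,250| = $2,500.

$2,500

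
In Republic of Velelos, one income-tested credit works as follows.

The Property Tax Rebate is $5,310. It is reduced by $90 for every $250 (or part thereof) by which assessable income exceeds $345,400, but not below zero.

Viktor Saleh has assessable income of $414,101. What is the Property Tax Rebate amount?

Property Tax Rebate: income exceeds $345,400 by $68,701 → 275 increments × $90 = $24,750 ≥ base, so the credit is $0.

$0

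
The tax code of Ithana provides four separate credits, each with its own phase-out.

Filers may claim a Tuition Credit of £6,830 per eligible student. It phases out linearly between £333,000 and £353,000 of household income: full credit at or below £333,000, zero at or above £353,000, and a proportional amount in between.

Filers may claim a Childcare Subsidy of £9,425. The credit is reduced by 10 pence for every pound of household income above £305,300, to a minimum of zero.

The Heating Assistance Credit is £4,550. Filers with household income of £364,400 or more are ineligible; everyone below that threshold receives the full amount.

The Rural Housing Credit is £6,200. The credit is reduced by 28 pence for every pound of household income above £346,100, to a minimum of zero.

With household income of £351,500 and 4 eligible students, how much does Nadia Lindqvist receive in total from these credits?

Tuition Credit: base = 4 × £6,830 = £27,320. £351,500 is £18,500 into a £20,000 phase-out range, leaving 1,500/20,000 of the credit: £27,320 × 1,500/20,000 = £2,049.
Childcare Subsidy: 10% of the £46,200 excess over £305,300 is £4,620; credit = £9,425 − £4,620 = £4,805.
Heating Assistance Credit: £351,500 is below the £364,400 cutoff, so the full £4,550 applies.
Rural Housing Credit: 28% of the £5,400 excess over £346,100 is £1,512; credit = £6,200 − £1,512 = £4,688.
Total: £2,049 + £4,805 + £4,550 + £4,688 = £16,092.

£16,092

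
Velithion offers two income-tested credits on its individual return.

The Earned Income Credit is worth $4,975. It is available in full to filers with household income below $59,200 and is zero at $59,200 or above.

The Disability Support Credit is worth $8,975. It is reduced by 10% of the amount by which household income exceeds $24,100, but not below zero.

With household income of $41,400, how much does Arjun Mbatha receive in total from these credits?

Earned Income Credit: $41,400 is below the $59,200 cutoff, so the full $4,975 applies.
Disability Support Credit: 10% of the $17,300 excess over $24,100 is $1,730; credit = $8,975 − $1,730 = $7,245.
Total: $4,975 + $7,245 = $12,220.

$12,220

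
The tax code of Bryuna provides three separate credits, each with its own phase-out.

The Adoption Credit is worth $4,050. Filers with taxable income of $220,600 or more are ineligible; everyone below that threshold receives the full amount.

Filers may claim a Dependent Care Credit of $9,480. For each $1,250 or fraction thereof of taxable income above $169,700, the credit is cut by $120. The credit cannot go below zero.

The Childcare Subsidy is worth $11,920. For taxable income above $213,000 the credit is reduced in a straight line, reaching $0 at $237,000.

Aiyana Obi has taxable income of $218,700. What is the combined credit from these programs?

Adoption Credit: $218,700 is below the $220,600 cutoff, so the full $4,050 applies.
Dependent Care Credit: income exceeds $169,700 by $49,000, which is 40 full-or-partial $1,250 increments; reduction = 40 × $120 = $4,800, leaving $4,680.
Childcare Subsidy: $218,700 is $5,700 into a $24,000 phase-out range, leaving 18,300/24,000 of the credit: $11,920 × 18,300/24,000 = $9,089.
Total: $4,050 + $4,680 + $9,089 = $17,819.

$17,819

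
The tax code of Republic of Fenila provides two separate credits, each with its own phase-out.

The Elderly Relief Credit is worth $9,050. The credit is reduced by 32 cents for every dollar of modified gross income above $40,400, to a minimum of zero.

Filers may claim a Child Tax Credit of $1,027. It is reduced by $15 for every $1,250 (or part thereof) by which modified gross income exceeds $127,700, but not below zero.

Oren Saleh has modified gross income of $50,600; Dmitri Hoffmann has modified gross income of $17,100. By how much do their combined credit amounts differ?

$3,264

Oren ($50,600): Elderly Relief Credit: 32% of the $10,200 excess over $40,400 is $3,264; credit = $9,050 − $3,264 = $5,786. Child Tax Credit: $50,600 is at or below the $127,700 threshold, so the full $1,027 applies. total $5,786 + $1,027 = $6,813
Dmitri ($17,100): Elderly Relief Credit: $17,100 is at or below the $40,400 threshold, so the full $9,050 applies. Child Tax Credit: $17,100 is at or below the $127,700 threshold, so the full $1,027 applies. total $9,050 + $1,027 = $10,077
Difference: |$6,813 − $10,077| = $3,264.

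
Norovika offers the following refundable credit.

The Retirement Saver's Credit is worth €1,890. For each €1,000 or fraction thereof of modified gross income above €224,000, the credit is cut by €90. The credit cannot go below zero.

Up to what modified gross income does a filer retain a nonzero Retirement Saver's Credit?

After 20 increments the reduction is 20 × €90 = €1,800, leaving €90; one more increment wipes it out. Increment 20 ends at excess 20 × €1,000 = €20,000, so the highest qualifying income is €224,000 + €20,000 = €244,000.

€244,000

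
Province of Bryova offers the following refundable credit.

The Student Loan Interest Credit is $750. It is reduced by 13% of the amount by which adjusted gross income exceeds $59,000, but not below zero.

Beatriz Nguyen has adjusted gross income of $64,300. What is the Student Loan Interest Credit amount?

$61

Student Loan Interest Credit: 13% of the $5,300 excess over $59,000 is $689; credit = $750 − $689 = $61.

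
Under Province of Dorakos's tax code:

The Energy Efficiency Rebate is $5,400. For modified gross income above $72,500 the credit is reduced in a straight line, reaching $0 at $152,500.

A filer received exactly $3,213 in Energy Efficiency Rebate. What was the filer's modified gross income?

$104,900

$3,213 is 3,213/5,400 of the full $5,400, so 2,187/5,400 of the $80,000 range has been used: income = $72,500 + $80,000 × 2,187/5,400 = $104,900.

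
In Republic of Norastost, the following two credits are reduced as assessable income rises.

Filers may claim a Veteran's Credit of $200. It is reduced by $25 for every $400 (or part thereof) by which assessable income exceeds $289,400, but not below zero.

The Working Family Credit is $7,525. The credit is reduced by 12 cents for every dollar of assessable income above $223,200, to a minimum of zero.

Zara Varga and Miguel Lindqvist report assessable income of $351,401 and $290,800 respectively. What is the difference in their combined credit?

$100

Zara ($351,401): Veteran's Credit: income exceeds $289,400 by $62,001 → 156 increments × $25 = $3,900 ≥ base, so the credit is $0. Working Family Credit: 12% of the $128,201 excess over $223,200 is $15,384.12 ≥ base, so the credit is $0. total $0 + $0 = $0
Miguel ($290,800): Veteran's Credit: income exceeds $289,400 by $1,400, which is 4 full-or-partial $400 increments; reduction = 4 × $25 = $100, leaving $100. Working Family Credit: 12% of the $67,600 excess over $223,200 is $8,112 ≥ base, so the credit is $0. total $100 + $0 = $100
Difference: |$0 − $100| = $100.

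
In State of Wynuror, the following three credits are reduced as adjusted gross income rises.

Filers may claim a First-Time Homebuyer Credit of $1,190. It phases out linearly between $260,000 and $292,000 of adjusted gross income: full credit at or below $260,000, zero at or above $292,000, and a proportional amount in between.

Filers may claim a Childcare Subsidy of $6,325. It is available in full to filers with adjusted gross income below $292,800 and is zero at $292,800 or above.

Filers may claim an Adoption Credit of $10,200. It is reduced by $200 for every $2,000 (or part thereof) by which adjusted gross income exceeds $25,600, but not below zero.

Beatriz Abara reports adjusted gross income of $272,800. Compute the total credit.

First-Time Homebuyer Credit: $272,800 is $12,800 into a $32,000 phase-out range, leaving 19,200/32,000 of the credit: $1,190 × 19,200/32,000 = $714.
Childcare Subsidy: $272,800 is below the $292,800 cutoff, so the full $6,325 applies.
Adoption Credit: income exceeds $25,600 by $247,200 → 124 increments × $200 = $24,800 ≥ base, so the credit is $0.
Total: $714 + $6,325 + $0 = $7,039.

$7,039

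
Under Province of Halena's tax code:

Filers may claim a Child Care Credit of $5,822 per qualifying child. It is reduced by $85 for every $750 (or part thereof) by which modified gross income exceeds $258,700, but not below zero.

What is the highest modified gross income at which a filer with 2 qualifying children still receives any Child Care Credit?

Full credit = 2 × $5,822 = $11,644.
After 136 increments the reduction is 136 × $85 = $11,560, leaving $84; one more increment wipes it out. Increment 136 ends at excess 136 × $750 = $102,000, so the highest qualifying income is $258,700 + $102,000 = $360,700.

$360,700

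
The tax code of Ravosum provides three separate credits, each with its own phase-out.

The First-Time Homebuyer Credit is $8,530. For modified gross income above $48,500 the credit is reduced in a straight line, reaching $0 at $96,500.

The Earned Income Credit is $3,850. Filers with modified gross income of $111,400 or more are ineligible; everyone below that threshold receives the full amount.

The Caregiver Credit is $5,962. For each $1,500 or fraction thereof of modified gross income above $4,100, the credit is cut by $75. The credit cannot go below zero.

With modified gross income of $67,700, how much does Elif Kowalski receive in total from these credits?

First-Time Homebuyer Credit: $67,700 is $19,200 into a $48,000 phase-out range, leaving 28,800/48,000 of the credit: $8,530 × 28,800/48,000 = $5,118.
Earned Income Credit: $67,700 is below the $111,400 cutoff, so the full $3,850 applies.
Caregiver Credit: income exceeds $4,100 by $63,600, which is 43 full-or-partial $1,500 increments; reduction = 43 × $75 = $3,225, leaving $2,737.
Total: $5,118 + $3,850 + $2,737 = $11,705.

$11,705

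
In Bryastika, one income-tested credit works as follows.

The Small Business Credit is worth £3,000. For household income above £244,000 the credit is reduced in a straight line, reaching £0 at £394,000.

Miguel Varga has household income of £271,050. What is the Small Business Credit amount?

£2,459

Small Business Credit: £271,050 is £27,050 into a £150,000 phase-out range, leaving 122,950/150,000 of the credit: £3,000 × 122,950/150,000 = £2,459.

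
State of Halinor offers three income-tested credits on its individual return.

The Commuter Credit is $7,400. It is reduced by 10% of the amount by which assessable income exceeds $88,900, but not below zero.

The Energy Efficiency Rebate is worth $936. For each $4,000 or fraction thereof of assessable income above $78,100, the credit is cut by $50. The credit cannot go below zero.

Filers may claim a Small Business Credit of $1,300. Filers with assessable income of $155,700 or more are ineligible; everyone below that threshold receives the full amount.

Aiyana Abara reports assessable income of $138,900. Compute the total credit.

$3,836

Commuter Credit: 10% of the $50,000 excess over $88,900 is $5,000; credit = $7,400 − $5,000 = $2,400.
Energy Efficiency Rebate: income exceeds $78,100 by $60,800, which is 16 full-or-partial $4,000 increments; reduction = 16 × $50 = $800, leaving $136.
Small Business Credit: $138,900 is below the $155,700 cutoff, so the full $1,300 applies.
Total: $2,400 + $136 + $1,300 = $3,836.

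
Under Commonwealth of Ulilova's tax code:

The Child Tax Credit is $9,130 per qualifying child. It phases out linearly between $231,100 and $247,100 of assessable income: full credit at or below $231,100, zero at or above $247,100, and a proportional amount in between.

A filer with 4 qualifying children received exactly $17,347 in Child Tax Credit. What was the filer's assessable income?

Full credit = 4 × $9,130 = $36,520.
$17,347 is 17,347/36,520 of the full $36,520, so 19,173/36,520 of the $16,000 range has been used: income = $231,100 + $16,000 × 19,173/36,520 = $239,500.

$239,500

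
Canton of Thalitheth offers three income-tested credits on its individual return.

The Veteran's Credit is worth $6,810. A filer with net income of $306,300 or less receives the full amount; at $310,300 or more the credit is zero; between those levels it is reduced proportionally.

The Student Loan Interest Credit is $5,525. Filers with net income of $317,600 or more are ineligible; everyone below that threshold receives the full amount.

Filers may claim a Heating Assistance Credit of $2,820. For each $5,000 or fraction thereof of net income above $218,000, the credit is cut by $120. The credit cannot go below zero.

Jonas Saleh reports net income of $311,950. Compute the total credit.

$6,065

Veteran's Credit: $311,950 is at or above $310,300, so the credit is $0.
Student Loan Interest Credit: $311,950 is below the $317,600 cutoff, so the full $5,525 applies.
Heating Assistance Credit: income exceeds $218,000 by $93,950, which is 19 full-or-partial $5,000 increments; reduction = 19 × $120 = $2,280, leaving $540.
Total: $0 + $5,525 + $540 = $6,065.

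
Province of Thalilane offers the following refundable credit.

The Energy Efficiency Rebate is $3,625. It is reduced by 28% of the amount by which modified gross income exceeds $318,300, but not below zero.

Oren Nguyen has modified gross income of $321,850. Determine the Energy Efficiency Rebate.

Energy Efficiency Rebate: 28% of the $3,550 excess over $318,300 is $994; credit = $3,625 − $994 = $2,631.

$2,631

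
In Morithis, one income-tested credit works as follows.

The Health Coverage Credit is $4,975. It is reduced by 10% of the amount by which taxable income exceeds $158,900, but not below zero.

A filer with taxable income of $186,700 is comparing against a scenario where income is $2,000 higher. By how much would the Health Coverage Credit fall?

At $186,700 — 10% of the $27,800 excess over $158,900 is $2,780; credit = $4,975 − $2,780 = $2,195.
At $188,700 — 10% of the $29,800 excess over $158,900 is $2,980; credit = $4,975 − $2,980 = $1,995.
Lost: $2,195 − $1,995 = $200.

$200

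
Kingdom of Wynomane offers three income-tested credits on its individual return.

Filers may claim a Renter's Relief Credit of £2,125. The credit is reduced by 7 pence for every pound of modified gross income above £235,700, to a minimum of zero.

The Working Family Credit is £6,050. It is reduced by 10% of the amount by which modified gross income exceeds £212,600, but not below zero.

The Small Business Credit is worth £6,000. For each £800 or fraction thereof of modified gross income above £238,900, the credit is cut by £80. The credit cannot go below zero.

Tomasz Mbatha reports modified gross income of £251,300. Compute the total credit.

Renter's Relief Credit: 7% of the £15,600 excess over £235,700 is £1,092; credit = £2,125 − £1,092 = £1,033.
Working Family Credit: 10% of the £38,700 excess over £212,600 is £3,870; credit = £6,050 − £3,870 = £2,180.
Small Business Credit: income exceeds £238,900 by £12,400, which is 16 full-or-partial £800 increments; reduction = 16 × £80 = £1,280, leaving £4,720.
Total: £1,033 + £2,180 + £4,720 = £7,933.

£7,933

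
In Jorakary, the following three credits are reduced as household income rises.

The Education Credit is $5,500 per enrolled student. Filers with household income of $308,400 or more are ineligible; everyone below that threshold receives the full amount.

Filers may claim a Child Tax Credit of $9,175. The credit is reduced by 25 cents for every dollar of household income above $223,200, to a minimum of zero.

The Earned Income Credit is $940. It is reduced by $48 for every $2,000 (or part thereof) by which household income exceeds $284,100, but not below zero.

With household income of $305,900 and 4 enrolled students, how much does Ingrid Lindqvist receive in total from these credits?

$22,412

Education Credit: base = 4 × $5,500 = $22,000. $305,900 is below the $308,400 cutoff, so the full $22,000 applies.
Child Tax Credit: 25% of the $82,700 excess over $223,200 is $20,675 ≥ base, so the credit is $0.
Earned Income Credit: income exceeds $284,100 by $21,800, which is 11 full-or-partial $2,000 increments; reduction = 11 × $48 = $528, leaving $412.
Total: $22,000 + $0 + $412 = $22,412.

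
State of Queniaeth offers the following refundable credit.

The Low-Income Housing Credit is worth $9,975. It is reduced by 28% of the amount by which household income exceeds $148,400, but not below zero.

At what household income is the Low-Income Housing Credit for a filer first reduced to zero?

$184,025

The credit falls by 28% of each dollar above $148,400, so it reaches zero when the excess is $9,975 / 28% = $35,625: income = $148,400 + $35,625 = $184,025.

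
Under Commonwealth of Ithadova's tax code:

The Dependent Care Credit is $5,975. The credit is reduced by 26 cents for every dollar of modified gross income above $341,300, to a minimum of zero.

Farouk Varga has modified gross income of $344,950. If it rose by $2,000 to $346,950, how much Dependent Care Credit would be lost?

$520

At $344,950 — 26% of the $3,650 excess over $341,300 is $949; credit = $5,975 − $949 = $5,026.
At $346,950 — 26% of the $5,650 excess over $341,300 is $1,469; credit = $5,975 − $1,469 = $4,506.
Lost: $5,026 − $4,506 = $520.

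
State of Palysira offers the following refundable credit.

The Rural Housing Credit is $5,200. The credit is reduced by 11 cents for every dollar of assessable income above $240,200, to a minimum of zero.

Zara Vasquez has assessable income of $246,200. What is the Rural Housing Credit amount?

$4,540

Rural Housing Credit: 11% of the $6,000 excess over $240,200 is $660; credit = $5,200 − $660 = $4,540.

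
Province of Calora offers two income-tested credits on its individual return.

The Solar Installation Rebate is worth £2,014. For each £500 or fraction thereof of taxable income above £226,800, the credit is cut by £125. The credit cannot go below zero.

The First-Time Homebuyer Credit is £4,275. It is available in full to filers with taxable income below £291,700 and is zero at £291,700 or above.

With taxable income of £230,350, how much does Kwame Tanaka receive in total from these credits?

Solar Installation Rebate: income exceeds £226,800 by £3,550, which is 8 full-or-partial £500 increments; reduction = 8 × £125 = £1,000, leaving £1,014.
First-Time Homebuyer Credit: £230,350 is below the £291,700 cutoff, so the full £4,275 applies.
Total: £1,014 + £4,275 = £5,289.

£5,289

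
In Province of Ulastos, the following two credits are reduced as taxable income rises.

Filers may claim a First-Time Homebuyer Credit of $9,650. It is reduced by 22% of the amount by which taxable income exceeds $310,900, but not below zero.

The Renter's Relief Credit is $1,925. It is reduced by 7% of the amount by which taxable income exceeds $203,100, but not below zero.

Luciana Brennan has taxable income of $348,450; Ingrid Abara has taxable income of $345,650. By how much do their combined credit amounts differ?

$616

Luciana ($348,450): First-Time Homebuyer Credit: 22% of the $37,550 excess over $310,900 is $8,261; credit = $9,650 − $8,261 = $1,389. Renter's Relief Credit: 7% of the $145,350 excess over $203,100 is $10,174.50 ≥ base, so the credit is $0. total $1,389 + $0 = $1,389
Ingrid ($345,650): First-Time Homebuyer Credit: 22% of the $34,750 excess over $310,900 is $7,645; credit = $9,650 − $7,645 = $2,005. Renter's Relief Credit: 7% of the $142,550 excess over $203,100 is $9,978.50 ≥ base, so the credit is $0. total $2,005 + $0 = $2,005
Difference: |$1,389 − $2,005| = $616.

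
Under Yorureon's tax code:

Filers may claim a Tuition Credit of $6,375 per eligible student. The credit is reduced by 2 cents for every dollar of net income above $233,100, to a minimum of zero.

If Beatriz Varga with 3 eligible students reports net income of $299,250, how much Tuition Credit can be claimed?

Tuition Credit: base = 3 × $6,375 = $19,125. 2% of the $66,150 excess over $233,100 is $1,323; credit = $19,125 − $1,323 = $17,802.

$17,802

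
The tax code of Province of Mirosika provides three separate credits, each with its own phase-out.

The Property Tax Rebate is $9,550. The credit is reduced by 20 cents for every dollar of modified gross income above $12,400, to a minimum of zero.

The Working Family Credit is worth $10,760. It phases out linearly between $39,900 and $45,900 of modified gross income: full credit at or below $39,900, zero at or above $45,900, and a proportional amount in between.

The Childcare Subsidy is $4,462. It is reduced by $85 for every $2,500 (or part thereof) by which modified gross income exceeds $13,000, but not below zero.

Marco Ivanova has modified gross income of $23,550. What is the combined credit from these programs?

Property Tax Rebate: 20% of the $11,150 excess over $12,400 is $2,230; credit = $9,550 − $2,230 = $7,320.
Working Family Credit: $23,550 is at or below the $39,900 threshold, so the full $10,760 applies.
Childcare Subsidy: income exceeds $13,000 by $10,550, which is 5 full-or-partial $2,500 increments; reduction = 5 × $85 = $425, leaving $4,037.
Total: $7,320 + $10,760 + $4,037 = $22,117.

$22,117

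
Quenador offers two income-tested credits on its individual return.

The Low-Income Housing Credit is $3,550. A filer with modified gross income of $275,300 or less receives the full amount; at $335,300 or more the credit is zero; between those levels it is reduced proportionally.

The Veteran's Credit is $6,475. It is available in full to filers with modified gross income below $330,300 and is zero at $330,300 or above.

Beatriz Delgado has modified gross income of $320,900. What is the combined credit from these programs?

$7,327

Low-Income Housing Credit: $320,900 is $45,600 into a $60,000 phase-out range, leaving 14,400/60,000 of the credit: $3,550 × 14,400/60,000 = $852.
Veteran's Credit: $320,900 is below the $330,300 cutoff, so the full $6,475 applies.
Total: $852 + $6,475 = $7,327.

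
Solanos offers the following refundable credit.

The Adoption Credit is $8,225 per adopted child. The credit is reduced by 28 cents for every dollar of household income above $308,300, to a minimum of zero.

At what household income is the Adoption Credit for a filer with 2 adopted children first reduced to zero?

$367,050

Full credit = 2 × $8,225 = $16,450.
The credit falls by 28% of each dollar above $308,300, so it reaches zero when the excess is $16,450 / 28% = $58,750: income = $308,300 + $58,750 = $367,050.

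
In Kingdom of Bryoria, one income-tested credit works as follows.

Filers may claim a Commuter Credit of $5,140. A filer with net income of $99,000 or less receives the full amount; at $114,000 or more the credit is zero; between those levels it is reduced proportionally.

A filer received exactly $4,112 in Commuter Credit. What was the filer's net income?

$4,112 is 4,112/5,140 of the full $5,140, so 1,028/5,140 of the $15,000 range has been used: income = $99,000 + $15,000 × 1,028/5,140 = $102,000.

$102,000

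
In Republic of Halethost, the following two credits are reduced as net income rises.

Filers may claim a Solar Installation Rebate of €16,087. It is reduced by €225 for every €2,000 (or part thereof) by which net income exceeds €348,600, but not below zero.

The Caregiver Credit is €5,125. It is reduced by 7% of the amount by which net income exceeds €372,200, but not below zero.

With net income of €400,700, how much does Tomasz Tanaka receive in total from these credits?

€13,142

Solar Installation Rebate: income exceeds €348,600 by €52,100, which is 27 full-or-partial €2,000 increments; reduction = 27 × €225 = €6,075, leaving €10,012.
Caregiver Credit: 7% of the €28,500 excess over €372,200 is €1,995; credit = €5,125 − €1,995 = €3,130.
Total: €10,012 + €3,130 = €13,142.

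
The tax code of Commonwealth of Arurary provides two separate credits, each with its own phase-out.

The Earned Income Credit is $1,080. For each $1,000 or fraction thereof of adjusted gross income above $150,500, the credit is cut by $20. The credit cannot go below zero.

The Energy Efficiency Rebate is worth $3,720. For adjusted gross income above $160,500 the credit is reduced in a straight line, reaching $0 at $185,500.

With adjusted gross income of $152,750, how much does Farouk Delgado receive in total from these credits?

Earned Income Credit: income exceeds $150,500 by $2,250, which is 3 full-or-partial $1,000 increments; reduction = 3 × $20 = $60, leaving $1,020.
Energy Efficiency Rebate: $152,750 is at or below the $160,500 threshold, so the full $3,720 applies.
Total: $1,020 + $3,720 = $4,740.

$4,740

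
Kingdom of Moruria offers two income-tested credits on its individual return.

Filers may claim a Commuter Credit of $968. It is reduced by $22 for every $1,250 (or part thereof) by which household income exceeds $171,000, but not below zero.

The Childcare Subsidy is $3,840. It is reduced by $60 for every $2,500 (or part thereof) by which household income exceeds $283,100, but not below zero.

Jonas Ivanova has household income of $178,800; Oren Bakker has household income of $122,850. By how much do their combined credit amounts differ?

Jonas ($178,800): Commuter Credit: income exceeds $171,000 by $7,800, which is 7 full-or-partial $1,250 increments; reduction = 7 × $22 = $154, leaving $814. Childcare Subsidy: $178,800 is at or below the $283,100 threshold, so the full $3,840 applies. total $814 + $3,840 = $4,654
Oren ($122,850): Commuter Credit: $122,850 is at or below the $171,000 threshold, so the full $968 applies. Childcare Subsidy: $122,850 is at or below the $283,100 threshold, so the full $3,840 applies. total $968 + $3,840 = $4,808
Difference: |$4,654 − $4,808| = $154.

$154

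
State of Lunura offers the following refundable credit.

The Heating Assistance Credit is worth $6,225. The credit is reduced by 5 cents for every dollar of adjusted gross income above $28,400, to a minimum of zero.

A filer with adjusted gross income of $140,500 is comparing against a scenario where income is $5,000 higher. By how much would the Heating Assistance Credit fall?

$250

At $140,500 — 5% of the $112,100 excess over $28,400 is $5,605; credit = $6,225 − $5,605 = $620.
At $145,500 — 5% of the $117,100 excess over $28,400 is $5,855; credit = $6,225 − $5,855 = $370.
Lost: $620 − $370 = $250.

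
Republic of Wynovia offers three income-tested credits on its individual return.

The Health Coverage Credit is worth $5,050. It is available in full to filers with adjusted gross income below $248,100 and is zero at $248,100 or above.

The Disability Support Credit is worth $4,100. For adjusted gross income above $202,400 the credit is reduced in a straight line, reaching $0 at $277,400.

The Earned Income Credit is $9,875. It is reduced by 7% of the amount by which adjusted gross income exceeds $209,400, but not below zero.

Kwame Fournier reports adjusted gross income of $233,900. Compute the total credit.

$15,588

Health Coverage Credit: $233,900 is below the $248,100 cutoff, so the full $5,050 applies.
Disability Support Credit: $233,900 is $31,500 into a $75,000 phase-out range, leaving 43,500/75,000 of the credit: $4,100 × 43,500/75,000 = $2,378.
Earned Income Credit: 7% of the $24,500 excess over $209,400 is $1,715; credit = $9,875 − $1,715 = $8,160.
Total: $5,050 + $2,378 + $8,160 = $15,588.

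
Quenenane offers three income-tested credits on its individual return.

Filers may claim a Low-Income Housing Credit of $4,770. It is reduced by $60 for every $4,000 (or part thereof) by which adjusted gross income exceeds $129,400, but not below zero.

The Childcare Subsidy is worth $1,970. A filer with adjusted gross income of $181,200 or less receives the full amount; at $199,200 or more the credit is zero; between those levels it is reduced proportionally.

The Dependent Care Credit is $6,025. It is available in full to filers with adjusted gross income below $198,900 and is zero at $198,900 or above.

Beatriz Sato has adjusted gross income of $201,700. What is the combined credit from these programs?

Low-Income Housing Credit: income exceeds $129,400 by $72,300, which is 19 full-or-partial $4,000 increments; reduction = 19 × $60 = $1,140, leaving $3,630.
Childcare Subsidy: $201,700 is at or above $199,200, so the credit is $0.
Dependent Care Credit: $201,700 meets or exceeds the $198,900 cutoff, so the credit is $0.
Total: $3,630 + $0 + $0 = $3,630.

$3,630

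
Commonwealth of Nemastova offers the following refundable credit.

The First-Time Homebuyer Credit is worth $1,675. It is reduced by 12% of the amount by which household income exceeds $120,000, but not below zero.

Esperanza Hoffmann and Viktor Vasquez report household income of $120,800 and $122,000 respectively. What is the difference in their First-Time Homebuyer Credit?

$144

Esperanza ($120,800): First-Time Homebuyer Credit: 12% of the $800 excess over $120,000 is $96; credit = $1,675 − $96 = $1,579.
Viktor ($122,000): First-Time Homebuyer Credit: 12% of the $2,000 excess over $120,000 is $240; credit = $1,675 − $240 = $1,435.
Difference: |$1,579 − $1,435| = $144.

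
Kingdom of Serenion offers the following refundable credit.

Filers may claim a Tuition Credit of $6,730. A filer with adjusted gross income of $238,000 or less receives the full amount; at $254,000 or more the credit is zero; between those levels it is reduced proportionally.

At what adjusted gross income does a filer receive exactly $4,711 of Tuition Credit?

$4,711 is 4,711/6,730 of the full $6,730, so 2,019/6,730 of the $16,000 range has been used: income = $238,000 + $16,000 × 2,019/6,730 = $242,800.

$242,800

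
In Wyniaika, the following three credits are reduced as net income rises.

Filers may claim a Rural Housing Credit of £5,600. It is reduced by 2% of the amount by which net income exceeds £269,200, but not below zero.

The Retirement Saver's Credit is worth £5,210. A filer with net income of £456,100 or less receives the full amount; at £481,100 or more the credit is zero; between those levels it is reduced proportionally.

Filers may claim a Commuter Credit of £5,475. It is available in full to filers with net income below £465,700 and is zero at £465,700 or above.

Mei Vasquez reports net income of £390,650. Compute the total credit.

Rural Housing Credit: 2% of the £121,450 excess over £269,200 is £2,429; credit = £5,600 − £2,429 = £3,171.
Retirement Saver's Credit: £390,650 is at or below the £456,100 threshold, so the full £5,210 applies.
Commuter Credit: £390,650 is below the £465,700 cutoff, so the full £5,475 applies.
Total: £3,171 + £5,210 + £5,475 = £13,856.

£13,856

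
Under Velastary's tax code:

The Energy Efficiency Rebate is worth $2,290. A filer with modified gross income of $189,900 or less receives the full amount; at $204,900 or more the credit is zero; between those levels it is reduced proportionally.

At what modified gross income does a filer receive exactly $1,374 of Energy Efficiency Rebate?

$195,900

$1,374 is 1,374/2,290 of the full $2,290, so 916/2,290 of the $15,000 range has been used: income = $189,900 + $15,000 × 916/2,290 = $195,900.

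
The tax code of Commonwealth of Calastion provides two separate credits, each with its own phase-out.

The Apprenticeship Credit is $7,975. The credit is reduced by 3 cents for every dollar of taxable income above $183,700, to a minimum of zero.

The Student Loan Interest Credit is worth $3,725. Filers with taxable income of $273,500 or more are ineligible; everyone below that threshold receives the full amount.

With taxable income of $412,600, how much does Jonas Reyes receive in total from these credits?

$1,108

Apprenticeship Credit: 3% of the $228,900 excess over $183,700 is $6,867; credit = $7,975 − $6,867 = $1,108.
Student Loan Interest Credit: $412,600 meets or exceeds the $273,500 cutoff, so the credit is $0.
Total: $1,108 + $0 = $1,108.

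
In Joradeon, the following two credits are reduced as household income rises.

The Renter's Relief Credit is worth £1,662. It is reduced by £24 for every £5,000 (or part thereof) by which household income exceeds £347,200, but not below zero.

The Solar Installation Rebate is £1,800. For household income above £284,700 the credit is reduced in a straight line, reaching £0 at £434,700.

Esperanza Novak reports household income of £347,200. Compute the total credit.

Renter's Relief Credit: £347,200 is at or below the £347,200 threshold, so the full £1,662 applies.
Solar Installation Rebate: £347,200 is £62,500 into a £150,000 phase-out range, leaving 87,500/150,000 of the credit: £1,800 × 87,500/150,000 = £1,050.
Total: £1,662 + £1,050 = £2,712.

£2,712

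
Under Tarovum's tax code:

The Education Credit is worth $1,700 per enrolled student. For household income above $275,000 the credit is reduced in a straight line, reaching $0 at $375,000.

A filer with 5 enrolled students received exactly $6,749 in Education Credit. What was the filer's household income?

Full credit = 5 × $1,700 = $8,500.
$6,749 is 6,749/8,500 of the full $8,500, so 1,751/8,500 of the $100,000 range has been used: income = $275,000 + $100,000 × 1,751/8,500 = $295,600.

$295,600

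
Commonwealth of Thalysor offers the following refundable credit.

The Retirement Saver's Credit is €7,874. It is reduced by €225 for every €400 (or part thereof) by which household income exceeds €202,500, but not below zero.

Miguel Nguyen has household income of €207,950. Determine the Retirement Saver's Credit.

€4,724

Retirement Saver's Credit: income exceeds €202,500 by €5,450, which is 14 full-or-partial €400 increments; reduction = 14 × €225 = €3,150, leaving €4,724.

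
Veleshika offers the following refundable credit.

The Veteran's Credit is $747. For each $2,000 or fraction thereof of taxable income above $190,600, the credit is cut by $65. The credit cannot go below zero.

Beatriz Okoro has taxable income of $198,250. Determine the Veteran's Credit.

$487

Veteran's Credit: income exceeds $190,600 by $7,650, which is 4 full-or-partial $2,000 increments; reduction = 4 × $65 = $260, leaving $487.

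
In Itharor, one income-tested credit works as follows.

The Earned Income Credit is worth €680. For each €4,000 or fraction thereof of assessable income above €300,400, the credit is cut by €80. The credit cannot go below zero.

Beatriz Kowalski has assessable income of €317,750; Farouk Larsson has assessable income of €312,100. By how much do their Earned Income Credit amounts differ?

€160

Beatriz (€317,750): Earned Income Credit: income exceeds €300,400 by €17,350, which is 5 full-or-partial €4,000 increments; reduction = 5 × €80 = €400, leaving €280.
Farouk (€312,100): Earned Income Credit: income exceeds €300,400 by €11,700, which is 3 full-or-partial €4,000 increments; reduction = 3 × €80 = €240, leaving €440.
Difference: |€280 − €440| = €160.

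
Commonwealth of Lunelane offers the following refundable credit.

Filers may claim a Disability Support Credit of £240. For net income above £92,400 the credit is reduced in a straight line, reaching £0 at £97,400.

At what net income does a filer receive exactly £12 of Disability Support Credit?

£12 is 12/240 of the full £240, so 228/240 of the £5,000 range has been used: income = £92,400 + £5,000 × 228/240 = £97,150.

£97,150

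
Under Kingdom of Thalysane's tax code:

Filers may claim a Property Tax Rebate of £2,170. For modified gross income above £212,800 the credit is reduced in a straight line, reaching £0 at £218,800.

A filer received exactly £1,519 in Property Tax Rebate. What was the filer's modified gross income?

£214,600

£1,519 is 1,519/2,170 of the full £2,170, so 651/2,170 of the £6,000 range has been used: income = £212,800 + £6,000 × 651/2,170 = £214,600.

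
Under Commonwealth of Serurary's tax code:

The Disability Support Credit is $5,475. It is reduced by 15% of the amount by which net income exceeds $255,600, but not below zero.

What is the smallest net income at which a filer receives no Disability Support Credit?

The credit falls by 15% of each dollar above $255,600, so it reaches zero when the excess is $5,475 / 15% = $36,500: income = $255,600 + $36,500 = $292,100.

$292,100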